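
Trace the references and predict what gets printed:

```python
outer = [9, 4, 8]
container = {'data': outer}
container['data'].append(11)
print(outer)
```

Key concept: dict holds reference to list.
Step by step:
`outer = [9, 4, 8]` → outer = [9, 4, 8]
`container = {'data': outer}` → container = {'data': [9, 4, 8]}
`container['data'].append(11)` → outer = [9, 4, 8, 11]; container = {'data': [9, 4, 8, 11]}
`print(outer)` → prints [9, 4, 8, 11]

Answer: [9, 4, 8, 11]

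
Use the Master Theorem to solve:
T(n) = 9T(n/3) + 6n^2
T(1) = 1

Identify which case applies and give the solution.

a=9, b=3, f(n)=6n^2. log_3(9) = 2. Since c=2 = 2, Case 2 applies: T(n) = Θ(n^log_b(a) · log n) = O(n^2 log n).

Answer: O(n^2 log n) - Case 2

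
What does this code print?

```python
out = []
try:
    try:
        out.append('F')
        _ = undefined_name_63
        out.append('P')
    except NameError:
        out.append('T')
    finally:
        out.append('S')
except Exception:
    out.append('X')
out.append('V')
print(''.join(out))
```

Execution trace: 'F' (inner try body) → 'T' (inner except NameError) → 'S' (inner finally) → 'V' (after the try/except). Output: FTSV

Answer: FTSV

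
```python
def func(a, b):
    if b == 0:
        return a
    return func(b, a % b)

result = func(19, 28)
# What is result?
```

func(19, 28) -> func(28, 19) -> func(19, 9) -> func(9, 1) -> func(1, 0) -> 1

Answer: 1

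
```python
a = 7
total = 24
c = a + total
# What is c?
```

Trace:
`a = 7` → a = 7
`total = 24` → total = 24
`c = a + total` → c = 31
So c = 31

Answer: 31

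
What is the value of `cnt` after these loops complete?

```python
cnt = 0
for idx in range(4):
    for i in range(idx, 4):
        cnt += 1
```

Upper triangle: 4 + 3 + ... + 1
`cnt` takes the values: 0 → 1 → 2 → 3 → 4 → 5 → 6 → 7 → 8 → 9 → 10

Answer: 10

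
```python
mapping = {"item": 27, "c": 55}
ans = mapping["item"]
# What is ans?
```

Trace:
`mapping = {"item": 27, "c": 55}` → mapping = {'item': 27, 'c': 55}
`ans = mapping["item"]` → ans = 27
So ans = 27

Answer: 27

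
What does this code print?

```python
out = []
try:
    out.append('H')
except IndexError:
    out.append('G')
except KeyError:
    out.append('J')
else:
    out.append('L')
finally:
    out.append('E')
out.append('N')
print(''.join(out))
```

Execution trace: 'H' (try body, no exception) → 'L' (else) → 'E' (finally) → 'N' (after the try/except). Output: HLEN

Answer: HLEN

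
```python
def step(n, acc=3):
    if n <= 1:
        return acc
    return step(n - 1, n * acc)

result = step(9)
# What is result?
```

Accumulator trace (n, acc): (9, 3) -> (8, 27) -> (7, 216) -> (6, 1512) -> (5, 9072) -> (4, 45360) -> (3, 181440) -> (2, 544320) -> (1, 1088640) -> return 1088640

Answer: 1088640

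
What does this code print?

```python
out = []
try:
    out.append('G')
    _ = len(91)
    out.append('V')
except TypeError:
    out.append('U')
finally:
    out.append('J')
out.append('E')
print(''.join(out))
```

Execution trace: 'G' (try body) → 'U' (except TypeError) → 'J' (finally) → 'E' (after the try/except). Output: GUJE

Answer: GUJE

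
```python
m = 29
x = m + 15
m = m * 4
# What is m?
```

Trace:
`m = 29` → m = 29
`x = m + 15` → x = 44
`m = m * 4` → m = 116
So m = 116

Answer: 116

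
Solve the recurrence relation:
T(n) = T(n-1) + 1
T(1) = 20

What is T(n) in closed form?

Unrolling: T(n) = T(1) + 1·(n-1) = 20 + 1(n-1) = n + 19.

Answer: T(n) = n + 19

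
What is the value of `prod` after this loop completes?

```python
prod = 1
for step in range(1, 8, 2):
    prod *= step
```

Product of 1, 3, 5, ... up to 7
`prod` takes the values: 1 → 3 → 15 → 105

Answer: 105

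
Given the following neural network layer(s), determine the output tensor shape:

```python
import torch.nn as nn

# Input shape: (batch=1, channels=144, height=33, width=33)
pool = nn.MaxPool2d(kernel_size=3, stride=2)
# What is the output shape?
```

Input: (1, 144, 33, 33) -> Output: (1, 144, 16, 16)

Answer: (1, 144, 16, 16)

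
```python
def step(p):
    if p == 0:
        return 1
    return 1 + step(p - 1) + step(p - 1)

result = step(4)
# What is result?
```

step(p) = 1 + 2·step(p-1), step(0)=1. Closed form: (1+1)·2^4 - 1 = 31.

Answer: 31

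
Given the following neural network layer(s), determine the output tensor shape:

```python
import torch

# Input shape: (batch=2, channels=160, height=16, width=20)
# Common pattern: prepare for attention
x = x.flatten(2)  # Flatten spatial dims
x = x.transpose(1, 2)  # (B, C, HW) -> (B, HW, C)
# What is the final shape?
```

Input: (2, 160, 16, 20) -> after flatten(2): (2, 160, 320) -> Output: (2, 320, 160)

Answer: (2, 320, 160)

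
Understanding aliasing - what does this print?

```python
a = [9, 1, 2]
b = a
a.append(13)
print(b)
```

Key concept: basic list aliasing.
Step by step:
`a = [9, 1, 2]` → a = [9, 1, 2]
`b = a` → b = [9, 1, 2] (same object as a)
`a.append(13)` → a = [9, 1, 2, 13] (same object as b); b = [9, 1, 2, 13] (same object as a)
`print(b)` → prints [9, 1, 2, 13]

Answer: [9, 1, 2, 13]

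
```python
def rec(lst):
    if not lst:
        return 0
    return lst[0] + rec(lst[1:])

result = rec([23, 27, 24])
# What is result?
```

23 + 27 + 24 + 0 = 74

Answer: 74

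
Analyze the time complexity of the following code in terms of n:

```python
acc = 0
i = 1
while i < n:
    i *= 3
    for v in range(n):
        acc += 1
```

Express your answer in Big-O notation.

Each loop level contributes: log n × n. Multiplying the contributions gives O(n log n).

Answer: O(n log n)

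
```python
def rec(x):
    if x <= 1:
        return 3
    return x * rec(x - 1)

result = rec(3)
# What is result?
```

rec(3) = 3 * 2 * 3 = 18

Answer: 18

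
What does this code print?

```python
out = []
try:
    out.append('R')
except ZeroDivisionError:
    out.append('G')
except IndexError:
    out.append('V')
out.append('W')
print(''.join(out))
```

Execution trace: 'R' (try body, no exception) → 'W' (after the try/except). Output: RW

Answer: RW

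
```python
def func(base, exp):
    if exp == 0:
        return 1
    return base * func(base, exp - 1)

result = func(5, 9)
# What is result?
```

func(5, 9) = 5 * 5 * 5 * 5 * 5 * 5 * 5 * 5 * 5 = 1953125

Answer: 1953125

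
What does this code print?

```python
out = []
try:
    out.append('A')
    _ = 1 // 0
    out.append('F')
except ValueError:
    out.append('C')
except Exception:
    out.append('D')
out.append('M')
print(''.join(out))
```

Execution trace: 'A' (try body) → 'D' (except Exception) → 'M' (after the try/except). Output: ADM

Answer: ADM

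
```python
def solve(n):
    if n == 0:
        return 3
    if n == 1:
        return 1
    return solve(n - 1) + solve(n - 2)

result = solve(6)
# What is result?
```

Build up from base cases: solve(0)=3, solve(1)=1, solve(2)=4, solve(3)=5, solve(4)=9, solve(5)=14, solve(6)=23

Answer: 23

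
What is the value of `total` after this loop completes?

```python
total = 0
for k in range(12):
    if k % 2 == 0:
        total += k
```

Sum of even numbers 0 to 11
`total` takes the values: 0 → 2 → 6 → 12 → 20 → 30

Answer: 30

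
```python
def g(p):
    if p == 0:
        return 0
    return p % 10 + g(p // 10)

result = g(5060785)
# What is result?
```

Sum of digits of 5060785: 5 + 8 + 7 + 0 + 6 + 0 + 5 = 31

Answer: 31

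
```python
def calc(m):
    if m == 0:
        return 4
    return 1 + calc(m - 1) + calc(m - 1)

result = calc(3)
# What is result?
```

calc(m) = 1 + 2·calc(m-1), calc(0)=4. Closed form: (4+1)·2^3 - 1 = 39.

Answer: 39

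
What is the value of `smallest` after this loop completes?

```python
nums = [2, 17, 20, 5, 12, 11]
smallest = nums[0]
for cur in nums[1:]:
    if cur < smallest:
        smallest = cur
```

Minimum of [2, 17, 20, 5, 12, 11]
`smallest` takes the values: 2

Answer: 2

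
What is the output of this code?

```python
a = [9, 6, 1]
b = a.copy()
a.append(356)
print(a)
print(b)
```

Key concept: list.copy() creates independent copy.
Step by step:
`a = [9, 6, 1]` → a = [9, 6, 1]
`b = a.copy()` → b = [9, 6, 1]
`a.append(356)` → a = [9, 6, 1, 356]
`print(a)` → prints [9, 6, 1, 356]
`print(b)` → prints [9, 6, 1]

Answer:
[9, 6, 1, 356]
[9, 6, 1]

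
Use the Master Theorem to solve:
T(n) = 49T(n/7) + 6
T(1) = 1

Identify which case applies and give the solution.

a=49, b=7, f(n)=6. log_7(49) = 2. Since c=0 < 2, Case 1 applies: T(n) = Θ(n^log_b(a)) = O(n^2).

Answer: O(n^2) - Case 1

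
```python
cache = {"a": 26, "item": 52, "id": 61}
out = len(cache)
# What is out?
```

Trace:
`cache = {"a": 26, "item": 52, "id": 61}` → cache = {'a': 26, 'item': 52, 'id': 61}
`out = len(cache)` → out = 3
So out = 3

Answer: 3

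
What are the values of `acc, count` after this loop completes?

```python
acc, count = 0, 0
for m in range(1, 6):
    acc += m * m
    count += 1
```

Sum of squares and count
`acc, count` takes the values: (0, 0) → (1, 0) → (1, 1) → (5, 1) → (5, 2) → (14, 2) → (14, 3) → (30, 3) → (30, 4) → (55, 4) → (55, 5)

Answer: 55, 5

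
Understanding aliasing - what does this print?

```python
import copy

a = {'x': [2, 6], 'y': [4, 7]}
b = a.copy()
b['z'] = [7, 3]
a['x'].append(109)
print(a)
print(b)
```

Key concept: shallow copy of dict with mutable values.
Step by step:
`a = {'x': [2, 6], 'y': [4, 7]}` → a = {'x': [2, 6], 'y': [4, 7]}
`b = a.copy()` → b = {'x': [2, 6], 'y': [4, 7]}
`b['z'] = [7, 3]` → b = {'x': [2, 6], 'y': [4, 7], 'z': [7, 3]}
`a['x'].append(109)` → a = {'x': [2, 6, 109], 'y': [4, 7]}; b = {'x': [2, 6, 109], 'y': [4, 7], 'z': [7, 3]}
`print(a)` → prints {'x': [2, 6, 109], 'y': [4, 7]}
`print(b)` → prints {'x': [2, 6, 109], 'y': [4, 7], 'z': [7, 3]}

Answer:
{'x': [2, 6, 109], 'y': [4, 7]}
{'x': [2, 6, 109], 'y': [4, 7], 'z': [7, 3]}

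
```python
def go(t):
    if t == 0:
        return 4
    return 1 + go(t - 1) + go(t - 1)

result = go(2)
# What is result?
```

go(t) = 1 + 2·go(t-1), go(0)=4. Closed form: (4+1)·2^2 - 1 = 19.

Answer: 19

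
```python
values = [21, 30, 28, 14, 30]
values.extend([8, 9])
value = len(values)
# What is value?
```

Trace:
`values = [21, 30, 28, 14, 30]` → values = [21, 30, 28, 14, 30]
`values.extend([8, 9])` → values = [21, 30, 28, 14, 30, 8, 9]
`value = len(values)` → value = 7
So value = 7

Answer: 7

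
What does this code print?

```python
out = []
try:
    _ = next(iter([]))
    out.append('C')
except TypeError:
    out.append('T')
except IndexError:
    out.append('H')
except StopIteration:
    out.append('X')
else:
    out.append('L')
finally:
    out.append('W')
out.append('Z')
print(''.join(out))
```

Execution trace: 'X' (except StopIteration) → 'W' (finally) → 'Z' (after the try/except). Output: XWZ

Answer: XWZ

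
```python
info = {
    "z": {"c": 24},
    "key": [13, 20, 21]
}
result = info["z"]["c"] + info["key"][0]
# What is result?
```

Trace:
`info = { ...` → info = {'z': {'c': 24}, 'key': [13, 20, 21]}
`result = info["z"]["c"] + info["key"][0]` → result = 37
So result = 37

Answer: 37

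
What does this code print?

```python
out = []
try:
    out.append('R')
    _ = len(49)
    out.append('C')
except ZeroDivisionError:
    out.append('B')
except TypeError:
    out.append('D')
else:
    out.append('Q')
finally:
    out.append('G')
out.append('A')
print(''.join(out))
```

Execution trace: 'R' (try body) → 'D' (except TypeError) → 'G' (finally) → 'A' (after the try/except). Output: RDGA

Answer: RDGA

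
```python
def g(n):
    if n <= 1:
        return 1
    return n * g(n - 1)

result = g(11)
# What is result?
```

g(11) = 11 * 10 * 9 * 8 * 7 * 6 * 5 * 4 * 3 * 2 * 1 = 39916800

Answer: 39916800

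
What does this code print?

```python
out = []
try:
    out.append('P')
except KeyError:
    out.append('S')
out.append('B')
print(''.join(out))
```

Execution trace: 'P' (try body, no exception) → 'B' (after the try/except). Output: PB

Answer: PB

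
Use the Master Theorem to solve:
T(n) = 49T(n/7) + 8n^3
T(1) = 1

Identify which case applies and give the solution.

a=49, b=7, f(n)=8n^3. log_7(49) = 2. Since c=3 > 2 and the regularity condition holds (49(n/7)^3 = (49/7^3)n^3 with 49/7^3 < 1), Case 3 applies: T(n) = Θ(f(n)) = O(n^3).

Answer: O(n^3) - Case 3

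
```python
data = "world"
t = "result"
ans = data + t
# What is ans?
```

Trace:
`data = "world"` → data = 'world'
`t = "result"` → t = 'result'
`ans = data + t` → ans = 'worldresult'
So ans = 'worldresult'

Answer: 'worldresult'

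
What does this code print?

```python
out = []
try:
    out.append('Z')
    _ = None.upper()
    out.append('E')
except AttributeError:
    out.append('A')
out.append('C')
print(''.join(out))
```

Execution trace: 'Z' (try body) → 'A' (except AttributeError) → 'C' (after the try/except). Output: ZAC

Answer: ZAC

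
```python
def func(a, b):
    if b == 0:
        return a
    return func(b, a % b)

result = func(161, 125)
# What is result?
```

func(161, 125) -> func(125, 36) -> func(36, 17) -> func(17, 2) -> func(2, 1) -> func(1, 0) -> 1

Answer: 1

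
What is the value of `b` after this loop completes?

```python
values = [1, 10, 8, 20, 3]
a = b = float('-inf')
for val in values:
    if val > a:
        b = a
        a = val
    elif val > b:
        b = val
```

Second largest (with repeats) in [1, 10, 8, 20, 3]
`b` takes the values: -inf → 1 → 8 → 10

Answer: 10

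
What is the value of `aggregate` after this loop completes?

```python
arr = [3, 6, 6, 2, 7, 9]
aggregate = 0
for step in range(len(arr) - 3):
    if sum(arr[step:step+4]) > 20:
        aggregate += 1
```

Count windows with sum > 20
`aggregate` takes the values: 0 → 1 → 2

Answer: 2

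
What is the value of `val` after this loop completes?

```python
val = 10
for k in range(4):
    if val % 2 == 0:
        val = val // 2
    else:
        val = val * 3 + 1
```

Collatz-style transformation from 10
`val` takes the values: 10 → 5 → 16 → 8 → 4

Answer: 4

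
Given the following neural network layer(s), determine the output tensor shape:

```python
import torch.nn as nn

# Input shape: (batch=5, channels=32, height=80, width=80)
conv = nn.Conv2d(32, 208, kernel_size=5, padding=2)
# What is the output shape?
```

Input: (5, 32, 80, 80) -> Output: (5, 208, 80, 80)

Answer: (5, 208, 80, 80)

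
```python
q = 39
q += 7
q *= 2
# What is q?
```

Trace:
`q = 39` → q = 39
`q += 7` → q = 46
`q *= 2` → q = 92
So q = 92

Answer: 92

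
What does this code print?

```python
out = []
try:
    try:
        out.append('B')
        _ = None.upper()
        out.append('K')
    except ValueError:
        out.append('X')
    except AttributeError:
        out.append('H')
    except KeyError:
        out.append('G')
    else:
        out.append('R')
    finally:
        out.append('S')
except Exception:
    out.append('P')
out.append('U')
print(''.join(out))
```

Execution trace: 'B' (inner try body) → 'H' (inner except AttributeError) → 'S' (inner finally) → 'U' (after the try/except). Output: BHSU

Answer: BHSU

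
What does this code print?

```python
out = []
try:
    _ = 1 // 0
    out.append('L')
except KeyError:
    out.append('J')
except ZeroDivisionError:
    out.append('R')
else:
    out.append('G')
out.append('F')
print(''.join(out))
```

Execution trace: 'R' (except ZeroDivisionError) → 'F' (after the try/except). Output: RF

Answer: RF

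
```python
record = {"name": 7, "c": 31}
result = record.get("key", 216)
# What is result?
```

Trace:
`record = {"name": 7, "c": 31}` → record = {'name': 7, 'c': 31}
`result = record.get("key", 216)` → result = 216
So result = 216

Answer: 216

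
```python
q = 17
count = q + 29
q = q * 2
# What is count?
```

Trace:
`q = 17` → q = 17
`count = q + 29` → count = 46
`q = q * 2` → q = 34
So count = 46

Answer: 46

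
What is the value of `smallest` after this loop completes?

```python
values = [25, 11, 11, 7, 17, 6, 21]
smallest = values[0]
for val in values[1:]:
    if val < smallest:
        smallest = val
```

Minimum of [25, 11, 11, 7, 17, 6, 21]
`smallest` takes the values: 25 → 11 → 7 → 6

Answer: 6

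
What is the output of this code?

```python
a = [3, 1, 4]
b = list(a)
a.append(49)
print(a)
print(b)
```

Key concept: list() constructor creates copy.
Step by step:
`a = [3, 1, 4]` → a = [3, 1, 4]
`b = list(a)` → b = [3, 1, 4]
`a.append(49)` → a = [3, 1, 4, 49]
`print(a)` → prints [3, 1, 4, 49]
`print(b)` → prints [3, 1, 4]

Answer:
[3, 1, 4, 49]
[3, 1, 4]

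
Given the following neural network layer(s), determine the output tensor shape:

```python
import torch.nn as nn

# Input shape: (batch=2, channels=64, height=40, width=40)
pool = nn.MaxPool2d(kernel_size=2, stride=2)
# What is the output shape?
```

Input: (2, 64, 40, 40) -> Output: (2, 64, 20, 20)

Answer: (2, 64, 20, 20)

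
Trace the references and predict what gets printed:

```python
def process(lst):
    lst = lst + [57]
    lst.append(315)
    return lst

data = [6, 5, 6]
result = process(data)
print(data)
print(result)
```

Key concept: rebinding parameter vs mutation.
Step by step:
`data = [6, 5, 6]` → data = [6, 5, 6]
`result = process(data)` → result = [6, 5, 6, 57, 315]
`print(data)` → prints [6, 5, 6]
`print(result)` → prints [6, 5, 6, 57, 315]

Answer:
[6, 5, 6]
[6, 5, 6, 57, 315]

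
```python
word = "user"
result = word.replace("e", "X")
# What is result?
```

Trace:
`word = "user"` → word = 'user'
`result = word.replace("e", "X")` → result = 'usXr'
So result = 'usXr'

Answer: 'usXr'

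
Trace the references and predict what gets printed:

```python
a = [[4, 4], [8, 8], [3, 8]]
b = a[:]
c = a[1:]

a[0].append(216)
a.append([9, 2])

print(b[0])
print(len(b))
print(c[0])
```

Key concept: slice with nested mutation.
Step by step:
`a = [[4, 4], [8, 8], [3, 8]]` → a = [[4, 4], [8, 8], [3, 8]]
`b = a[:]` → b = [[4, 4], [8, 8], [3, 8]]
`c = a[1:]` → c = [[8, 8], [3, 8]]
`a[0].append(216)` → a = [[4, 4, 216], [8, 8], [3, 8]]; b = [[4, 4, 216], [8, 8], [3, 8]]
`a.append([9, 2])` → a = [[4, 4, 216], [8, 8], [3, 8], [9, 2]]
`print(b[0])` → prints [4, 4, 216]
`print(len(b))` → prints 3
`print(c[0])` → prints [8, 8]

Answer:
[4, 4, 216]
3
[8, 8]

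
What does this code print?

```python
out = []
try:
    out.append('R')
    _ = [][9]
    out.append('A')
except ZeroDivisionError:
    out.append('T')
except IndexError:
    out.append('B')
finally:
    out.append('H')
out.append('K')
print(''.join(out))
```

Execution trace: 'R' (try body) → 'B' (except IndexError) → 'H' (finally) → 'K' (after the try/except). Output: RBHK

Answer: RBHK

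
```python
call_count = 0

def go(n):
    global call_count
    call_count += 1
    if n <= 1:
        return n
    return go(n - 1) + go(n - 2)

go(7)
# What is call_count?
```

Calls(n) = 1 + Calls(n-1) + Calls(n-2); Calls(0)=Calls(1)=1. For n=7 this gives 41.

Answer: 41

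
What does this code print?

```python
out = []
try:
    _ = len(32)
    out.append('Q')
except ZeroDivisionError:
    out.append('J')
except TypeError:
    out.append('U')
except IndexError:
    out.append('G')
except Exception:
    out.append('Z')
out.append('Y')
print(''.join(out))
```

Execution trace: 'U' (except TypeError) → 'Y' (after the try/except). Output: UY

Answer: UY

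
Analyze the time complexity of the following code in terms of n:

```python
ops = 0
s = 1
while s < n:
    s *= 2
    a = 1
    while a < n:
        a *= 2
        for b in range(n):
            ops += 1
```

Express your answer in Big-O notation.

Each loop level contributes: log n × log n × n. Multiplying the contributions gives O(n log² n).

Answer: O(n log² n)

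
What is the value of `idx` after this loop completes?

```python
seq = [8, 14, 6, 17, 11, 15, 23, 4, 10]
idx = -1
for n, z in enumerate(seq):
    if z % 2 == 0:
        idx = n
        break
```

First even number index in [8, 14, 6, 17, 11, 15, 23, 4, 10]
`idx` takes the values: -1 → 0

Answer: 0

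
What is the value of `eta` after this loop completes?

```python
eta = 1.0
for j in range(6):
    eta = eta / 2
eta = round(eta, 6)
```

Halving LR 6 times: 1 / 2^6
`eta` takes the values: 1.0 → 0.5 → 0.25 → 0.125 → 0.0625 → 0.03125 → 0.015625

Answer: 0.015625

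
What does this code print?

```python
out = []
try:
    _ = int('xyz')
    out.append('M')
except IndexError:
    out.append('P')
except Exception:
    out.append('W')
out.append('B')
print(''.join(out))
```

Execution trace: 'W' (except Exception) → 'B' (after the try/except). Output: WB

Answer: WB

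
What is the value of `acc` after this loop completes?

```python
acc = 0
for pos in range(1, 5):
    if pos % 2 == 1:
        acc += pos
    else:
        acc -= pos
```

Add odd, subtract even
`acc` takes the values: 0 → 1 → -1 → 2 → -2

Answer: -2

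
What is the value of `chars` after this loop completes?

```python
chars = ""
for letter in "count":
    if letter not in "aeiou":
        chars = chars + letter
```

Remove vowels from 'count'
`chars` takes the values: "" → "c" → "cn" → "cnt"

Answer: "cnt"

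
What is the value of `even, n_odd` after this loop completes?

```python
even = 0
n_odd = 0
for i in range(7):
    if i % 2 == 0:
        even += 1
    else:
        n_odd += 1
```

Count evens and odds in range(7)
`even, n_odd` takes the values: (0, 0) → (1, 0) → (1, 1) → (2, 1) → (2, 2) → (3, 2) → (3, 3) → (4, 3)

Answer: 4, 3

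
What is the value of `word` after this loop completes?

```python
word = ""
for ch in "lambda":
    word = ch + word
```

Reverse 'lambda'
`word` takes the values: "" → "l" → "al" → "mal" → "bmal" → "dbmal" → "adbmal"

Answer: "adbmal"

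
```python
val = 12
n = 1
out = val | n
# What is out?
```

Trace:
`val = 12` → val = 12
`n = 1` → n = 1
`out = val | n` → out = 13
So out = 13

Answer: 13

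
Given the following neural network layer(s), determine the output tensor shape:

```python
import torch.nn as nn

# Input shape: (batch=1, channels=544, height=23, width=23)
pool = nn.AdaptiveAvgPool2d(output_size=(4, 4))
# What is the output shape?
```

Input: (1, 544, 23, 23) -> Output: (1, 544, 4, 4)

Answer: (1, 544, 4, 4)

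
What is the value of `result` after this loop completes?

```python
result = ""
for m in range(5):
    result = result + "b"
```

Repeat 'b' 5 times
`result` takes the values: "" → "b" → "bb" → "bbb" → "bbbb" → "bbbbb"

Answer: "bbbbb"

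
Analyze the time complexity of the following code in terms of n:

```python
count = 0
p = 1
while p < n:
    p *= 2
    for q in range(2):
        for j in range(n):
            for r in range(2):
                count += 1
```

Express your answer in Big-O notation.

Each loop level contributes: log n × 1 × n × 1. Multiplying the contributions gives O(n log n).

Answer: O(n log n)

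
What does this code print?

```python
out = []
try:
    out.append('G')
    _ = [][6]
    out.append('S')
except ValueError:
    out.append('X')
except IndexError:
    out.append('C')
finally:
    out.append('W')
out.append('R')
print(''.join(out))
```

Execution trace: 'G' (try body) → 'C' (except IndexError) → 'W' (finally) → 'R' (after the try/except). Output: GCWR

Answer: GCWR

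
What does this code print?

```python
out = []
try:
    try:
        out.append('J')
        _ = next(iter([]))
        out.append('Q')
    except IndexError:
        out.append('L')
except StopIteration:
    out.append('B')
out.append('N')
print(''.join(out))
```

Execution trace: 'J' (try body) → 'B' (outer except StopIteration) → 'N' (after the try/except). Output: JBN

Answer: JBN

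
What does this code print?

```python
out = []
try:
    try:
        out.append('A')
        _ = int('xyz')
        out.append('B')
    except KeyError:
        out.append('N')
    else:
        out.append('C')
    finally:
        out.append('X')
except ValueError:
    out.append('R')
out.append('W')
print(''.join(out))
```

Execution trace: 'A' (try body) → 'X' (finally) → 'R' (outer except ValueError) → 'W' (after the try/except). Output: AXRW

Answer: AXRW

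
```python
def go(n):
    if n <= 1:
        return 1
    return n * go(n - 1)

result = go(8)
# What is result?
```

go(8) = 8 * 7 * 6 * 5 * 4 * 3 * 2 * 1 = 40320

Answer: 40320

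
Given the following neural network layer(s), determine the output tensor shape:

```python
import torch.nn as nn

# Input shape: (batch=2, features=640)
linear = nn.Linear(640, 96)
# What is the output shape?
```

Input: (2, 640) -> Output: (2, 96)

Answer: (2, 96)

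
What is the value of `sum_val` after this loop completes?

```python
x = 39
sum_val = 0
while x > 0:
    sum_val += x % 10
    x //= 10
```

Sum digits of 39
`sum_val` takes the values: 0 → 9 → 12

Answer: 12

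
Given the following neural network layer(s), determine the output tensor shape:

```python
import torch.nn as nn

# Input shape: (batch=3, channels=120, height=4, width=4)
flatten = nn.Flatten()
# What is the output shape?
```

Input: (3, 120, 4, 4) -> Output: (3, 1920)

Answer: (3, 1920)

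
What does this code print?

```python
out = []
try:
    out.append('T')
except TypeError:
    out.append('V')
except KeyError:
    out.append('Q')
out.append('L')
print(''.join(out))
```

Execution trace: 'T' (try body, no exception) → 'L' (after the try/except). Output: TL

Answer: TL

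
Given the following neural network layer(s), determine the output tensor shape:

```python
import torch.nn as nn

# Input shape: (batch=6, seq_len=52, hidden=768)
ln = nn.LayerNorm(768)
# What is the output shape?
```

Input: (6, 52, 768) -> Output: (6, 52, 768)

Answer: (6, 52, 768)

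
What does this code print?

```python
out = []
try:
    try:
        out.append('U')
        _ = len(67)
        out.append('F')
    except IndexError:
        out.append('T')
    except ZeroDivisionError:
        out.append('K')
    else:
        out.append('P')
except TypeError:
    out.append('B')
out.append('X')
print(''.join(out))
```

Execution trace: 'U' (try body) → 'B' (outer except TypeError) → 'X' (after the try/except). Output: UBX

Answer: UBX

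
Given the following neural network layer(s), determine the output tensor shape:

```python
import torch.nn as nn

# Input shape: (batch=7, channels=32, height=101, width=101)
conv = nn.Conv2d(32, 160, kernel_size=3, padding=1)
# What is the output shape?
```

Input: (7, 32, 101, 101) -> Output: (7, 160, 101, 101)

Answer: (7, 160, 101, 101)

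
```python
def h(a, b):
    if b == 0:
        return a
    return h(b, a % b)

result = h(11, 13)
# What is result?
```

h(11, 13) -> h(13, 11) -> h(11, 2) -> h(2, 1) -> h(1, 0) -> 1

Answer: 1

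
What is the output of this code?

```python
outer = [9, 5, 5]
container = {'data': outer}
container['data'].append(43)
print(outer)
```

Key concept: dict holds reference to list.
Step by step:
`outer = [9, 5, 5]` → outer = [9, 5, 5]
`container = {'data': outer}` → container = {'data': [9, 5, 5]}
`container['data'].append(43)` → outer = [9, 5, 5, 43]; container = {'data': [9, 5, 5, 43]}
`print(outer)` → prints [9, 5, 5, 43]

Answer: [9, 5, 5, 43]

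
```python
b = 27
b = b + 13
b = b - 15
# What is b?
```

Trace:
`b = 27` → b = 27
`b = b + 13` → b = 40
`b = b - 15` → b = 25
So b = 25

Answer: 25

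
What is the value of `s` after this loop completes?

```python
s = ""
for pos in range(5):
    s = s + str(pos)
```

Concatenate digits 0 to 4
`s` takes the values: "" → "0" → "01" → "012" → "0123" → "01234"

Answer: "01234"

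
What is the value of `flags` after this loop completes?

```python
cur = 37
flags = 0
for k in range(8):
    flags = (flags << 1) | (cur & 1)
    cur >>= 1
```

Reverse lowest 8 bits of 37
`flags` takes the values: 0 → 1 → 2 → 5 → 10 → 20 → 41 → 82 → 164

Answer: 164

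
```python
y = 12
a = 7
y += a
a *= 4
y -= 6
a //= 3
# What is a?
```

Trace:
`y = 12` → y = 12
`a = 7` → a = 7
`y += a` → y = 19
`a *= 4` → a = 28
`y -= 6` → y = 13
`a //= 3` → a = 9
So a = 9

Answer: 9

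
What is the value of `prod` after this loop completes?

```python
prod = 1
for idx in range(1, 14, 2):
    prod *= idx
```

Product of 1, 3, 5, ... up to 13
`prod` takes the values: 1 → 3 → 15 → 105 → 945 → 10395 → 135135

Answer: 135135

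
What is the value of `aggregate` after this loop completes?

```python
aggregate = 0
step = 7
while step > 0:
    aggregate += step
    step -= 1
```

Sum 7 down to 1
`aggregate` takes the values: 0 → 7 → 13 → 18 → 22 → 25 → 27 → 28

Answer: 28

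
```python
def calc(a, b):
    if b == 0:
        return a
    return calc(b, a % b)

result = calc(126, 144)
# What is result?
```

calc(126, 144) -> calc(144, 126) -> calc(126, 18) -> calc(18, 0) -> 18

Answer: 18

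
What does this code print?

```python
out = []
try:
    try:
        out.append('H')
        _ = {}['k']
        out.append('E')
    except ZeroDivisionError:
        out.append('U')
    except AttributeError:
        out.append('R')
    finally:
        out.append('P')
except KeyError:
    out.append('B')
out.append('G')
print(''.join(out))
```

Execution trace: 'H' (try body) → 'P' (finally) → 'B' (outer except KeyError) → 'G' (after the try/except). Output: HPBG

Answer: HPBG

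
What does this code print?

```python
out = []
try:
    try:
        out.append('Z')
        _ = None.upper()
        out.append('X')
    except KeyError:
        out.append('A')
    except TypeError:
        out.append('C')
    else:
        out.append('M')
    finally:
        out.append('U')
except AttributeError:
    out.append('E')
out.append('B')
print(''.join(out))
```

Execution trace: 'Z' (try body) → 'U' (finally) → 'E' (outer except AttributeError) → 'B' (after the try/except). Output: ZUEB

Answer: ZUEB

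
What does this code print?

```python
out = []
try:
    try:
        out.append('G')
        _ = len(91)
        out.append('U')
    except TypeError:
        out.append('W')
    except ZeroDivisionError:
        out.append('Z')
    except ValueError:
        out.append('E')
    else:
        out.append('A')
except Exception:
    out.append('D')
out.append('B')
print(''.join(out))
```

Execution trace: 'G' (inner try body) → 'W' (inner except TypeError) → 'B' (after the try/except). Output: GWB

Answer: GWB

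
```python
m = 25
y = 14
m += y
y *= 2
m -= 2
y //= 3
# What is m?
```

Trace:
`m = 25` → m = 25
`y = 14` → y = 14
`m += y` → m = 39
`y *= 2` → y = 28
`m -= 2` → m = 37
`y //= 3` → y = 9
So m = 37

Answer: 37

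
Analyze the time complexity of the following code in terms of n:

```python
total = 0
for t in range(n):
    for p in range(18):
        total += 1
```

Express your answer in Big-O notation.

Each loop level contributes: n × 1. Multiplying the contributions gives O(n).

Answer: O(n)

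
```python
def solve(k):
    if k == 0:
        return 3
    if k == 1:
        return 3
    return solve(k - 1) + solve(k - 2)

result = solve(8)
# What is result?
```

Build up from base cases: solve(0)=3, solve(1)=3, solve(2)=6, solve(3)=9, solve(4)=15, solve(5)=24, solve(6)=39, ..., solve(8)=102

Answer: 102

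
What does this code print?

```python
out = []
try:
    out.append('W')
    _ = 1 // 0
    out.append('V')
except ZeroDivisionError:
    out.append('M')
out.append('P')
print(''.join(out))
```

Execution trace: 'W' (try body) → 'M' (except ZeroDivisionError) → 'P' (after the try/except). Output: WMP

Answer: WMP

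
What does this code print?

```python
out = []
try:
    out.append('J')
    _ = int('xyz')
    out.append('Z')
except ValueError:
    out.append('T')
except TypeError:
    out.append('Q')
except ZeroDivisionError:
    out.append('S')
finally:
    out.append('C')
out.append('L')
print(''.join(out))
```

Execution trace: 'J' (try body) → 'T' (except ValueError) → 'C' (finally) → 'L' (after the try/except). Output: JTCL

Answer: JTCL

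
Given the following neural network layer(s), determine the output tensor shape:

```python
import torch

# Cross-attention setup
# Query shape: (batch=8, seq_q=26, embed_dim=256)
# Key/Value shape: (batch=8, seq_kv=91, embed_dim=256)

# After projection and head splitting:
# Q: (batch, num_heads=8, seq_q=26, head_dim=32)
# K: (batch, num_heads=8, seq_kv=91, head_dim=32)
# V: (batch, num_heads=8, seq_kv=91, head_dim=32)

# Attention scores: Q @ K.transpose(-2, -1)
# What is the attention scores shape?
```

Input: (8, 26, 256) -> Output: (8, 8, 26, 91)

Answer: (8, 8, 26, 91)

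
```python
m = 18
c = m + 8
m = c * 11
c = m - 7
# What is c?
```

Trace:
`m = 18` → m = 18
`c = m + 8` → c = 26
`m = c * 11` → m = 286
`c = m - 7` → c = 279
So c = 279

Answer: 279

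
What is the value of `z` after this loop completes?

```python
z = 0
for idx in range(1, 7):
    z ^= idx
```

XOR of 1 to 6
`z` takes the values: 0 → 1 → 3 → 0 → 4 → 1 → 7

Answer: 7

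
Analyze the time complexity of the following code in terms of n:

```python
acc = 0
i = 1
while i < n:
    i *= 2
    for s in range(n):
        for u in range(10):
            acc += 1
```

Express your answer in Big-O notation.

Each loop level contributes: log n × n × 1. Multiplying the contributions gives O(n log n).

Answer: O(n log n)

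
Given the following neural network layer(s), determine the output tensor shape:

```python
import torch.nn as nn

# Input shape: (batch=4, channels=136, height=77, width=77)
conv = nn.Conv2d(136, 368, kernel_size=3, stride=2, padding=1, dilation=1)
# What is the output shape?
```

Input: (4, 136, 77, 77) -> Output: (4, 368, 39, 39)

Answer: (4, 368, 39, 39)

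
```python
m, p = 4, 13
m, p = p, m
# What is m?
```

Trace:
`m, p = 4, 13` → m = 4; p = 13
`m, p = p, m` → m = 13; p = 4
So m = 13

Answer: 13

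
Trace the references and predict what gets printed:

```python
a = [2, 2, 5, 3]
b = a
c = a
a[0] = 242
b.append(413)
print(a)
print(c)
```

Key concept: multiple aliases.
Step by step:
`a = [2, 2, 5, 3]` → a = [2, 2, 5, 3]
`b = a` → b = [2, 2, 5, 3] (same object as a)
`c = a` → c = [2, 2, 5, 3] (same object as a, b)
`a[0] = 242` → a = [242, 2, 5, 3] (same object as b, c); b = [242, 2, 5, 3] (same object as a, c); c = [242, 2, 5, 3] (same object as a, b)
`b.append(413)` → a = [242, 2, 5, 3, 413] (same object as b, c); b = [242, 2, 5, 3, 413] (same object as a, c); c = [242, 2, 5, 3, 413] (same object as a, b)
`print(a)` → prints [242, 2, 5, 3, 413]
`print(c)` → prints [242, 2, 5, 3, 413]

Answer:
[242, 2, 5, 3, 413]
[242, 2, 5, 3, 413]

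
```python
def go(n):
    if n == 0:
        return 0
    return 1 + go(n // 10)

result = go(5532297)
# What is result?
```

Count of digits of 5532297: 7

Answer: 7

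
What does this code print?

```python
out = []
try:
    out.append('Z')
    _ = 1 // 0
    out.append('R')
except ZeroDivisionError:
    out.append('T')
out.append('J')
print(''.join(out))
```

Execution trace: 'Z' (try body) → 'T' (except ZeroDivisionError) → 'J' (after the try/except). Output: ZTJ

Answer: ZTJ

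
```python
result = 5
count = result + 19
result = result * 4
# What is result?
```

Trace:
`result = 5` → result = 5
`count = result + 19` → count = 24
`result = result * 4` → result = 20
So result = 20

Answer: 20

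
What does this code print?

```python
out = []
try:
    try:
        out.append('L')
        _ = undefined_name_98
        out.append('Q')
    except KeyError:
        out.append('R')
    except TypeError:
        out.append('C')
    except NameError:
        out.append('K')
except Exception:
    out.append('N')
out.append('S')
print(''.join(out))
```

Execution trace: 'L' (inner try body) → 'K' (inner except NameError) → 'S' (after the try/except). Output: LKS

Answer: LKS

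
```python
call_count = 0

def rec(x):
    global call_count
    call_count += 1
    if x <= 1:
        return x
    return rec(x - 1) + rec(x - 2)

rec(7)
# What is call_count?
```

Calls(x) = 1 + Calls(x-1) + Calls(x-2); Calls(0)=Calls(1)=1. For x=7 this gives 41.

Answer: 41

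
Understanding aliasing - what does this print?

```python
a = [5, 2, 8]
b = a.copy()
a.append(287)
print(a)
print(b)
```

Key concept: list.copy() creates independent copy.
Step by step:
`a = [5, 2, 8]` → a = [5, 2, 8]
`b = a.copy()` → b = [5, 2, 8]
`a.append(287)` → a = [5, 2, 8, 287]
`print(a)` → prints [5, 2, 8, 287]
`print(b)` → prints [5, 2, 8]

Answer:
[5, 2, 8, 287]
[5, 2, 8]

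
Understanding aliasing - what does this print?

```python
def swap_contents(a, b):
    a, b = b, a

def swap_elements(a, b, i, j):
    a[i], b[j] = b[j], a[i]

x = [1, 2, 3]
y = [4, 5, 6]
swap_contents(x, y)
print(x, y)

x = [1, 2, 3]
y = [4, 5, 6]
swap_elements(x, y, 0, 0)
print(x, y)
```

Key concept: parameter rebinding vs mutation.
Step by step:
`x = [1, 2, 3]` → x = [1, 2, 3]
`y = [4, 5, 6]` → y = [4, 5, 6]
`swap_contents(x, y)` → no visible change to tracked variables
`print(x, y)` → prints [1, 2, 3] [4, 5, 6]
`x = [1, 2, 3]` → x = [1, 2, 3]
`y = [4, 5, 6]` → y = [4, 5, 6]
`swap_elements(x, y, 0, 0)` → x = [4, 2, 3]; y = [1, 5, 6]
`print(x, y)` → prints [4, 2, 3] [1, 5, 6]

Answer:
[1, 2, 3] [4, 5, 6]
[4, 2, 3] [1, 5, 6]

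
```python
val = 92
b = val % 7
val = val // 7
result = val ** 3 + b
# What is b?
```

Trace:
`val = 92` → val = 92
`b = val % 7` → b = 1
`val = val // 7` → val = 13
`result = val ** 3 + b` → result = 2198
So b = 1

Answer: 1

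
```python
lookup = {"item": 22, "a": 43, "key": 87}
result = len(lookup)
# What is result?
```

Trace:
`lookup = {"item": 22, "a": 43, "key": 87}` → lookup = {'item': 22, 'a': 43, 'key': 87}
`result = len(lookup)` → result = 3
So result = 3

Answer: 3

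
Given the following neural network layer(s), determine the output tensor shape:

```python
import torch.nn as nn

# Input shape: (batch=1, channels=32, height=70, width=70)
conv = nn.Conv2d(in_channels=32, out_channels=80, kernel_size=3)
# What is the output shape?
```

Input: (1, 32, 70, 70) -> Output: (1, 80, 68, 68)

Answer: (1, 80, 68, 68)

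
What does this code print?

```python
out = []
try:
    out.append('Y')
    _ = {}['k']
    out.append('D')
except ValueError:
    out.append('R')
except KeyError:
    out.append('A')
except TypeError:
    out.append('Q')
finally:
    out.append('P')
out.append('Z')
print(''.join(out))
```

Execution trace: 'Y' (try body) → 'A' (except KeyError) → 'P' (finally) → 'Z' (after the try/except). Output: YAPZ

Answer: YAPZ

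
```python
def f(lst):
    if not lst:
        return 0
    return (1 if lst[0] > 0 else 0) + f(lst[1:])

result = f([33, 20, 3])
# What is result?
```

Count of positive elements in [33, 20, 3] = 3

Answer: 3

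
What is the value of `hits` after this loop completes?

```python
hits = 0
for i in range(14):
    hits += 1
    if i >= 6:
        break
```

Loop breaks when i reaches 6, hits is 7
`hits` takes the values: 0 → 1 → 2 → 3 → 4 → 5 → 6 → 7

Answer: 7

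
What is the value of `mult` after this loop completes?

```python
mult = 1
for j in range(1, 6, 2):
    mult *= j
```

Product of 1, 3, 5, ... up to 5
`mult` takes the values: 1 → 3 → 15

Answer: 15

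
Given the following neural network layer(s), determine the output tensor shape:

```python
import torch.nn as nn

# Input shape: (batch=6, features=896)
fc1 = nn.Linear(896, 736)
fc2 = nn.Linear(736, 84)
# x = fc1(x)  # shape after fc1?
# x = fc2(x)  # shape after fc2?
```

Input: (6, 896) -> after fc1: (6, 736) -> Output: (6, 84)

Answer: (6, 84)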